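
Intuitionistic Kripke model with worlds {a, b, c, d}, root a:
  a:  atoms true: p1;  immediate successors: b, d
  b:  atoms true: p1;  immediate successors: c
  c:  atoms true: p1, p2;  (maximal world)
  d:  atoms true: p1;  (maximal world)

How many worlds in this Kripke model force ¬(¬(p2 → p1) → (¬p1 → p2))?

a: does not force it — a ⊮ ¬(¬(p2 → p1) → (¬p1 → p2)) since a is accessible from a and a ⊩ ¬(p2 → p1) → (¬p1 → p2).
b: does not force it.
c: does not force it.
d: does not force it.
Worlds forcing the formula: { }.

0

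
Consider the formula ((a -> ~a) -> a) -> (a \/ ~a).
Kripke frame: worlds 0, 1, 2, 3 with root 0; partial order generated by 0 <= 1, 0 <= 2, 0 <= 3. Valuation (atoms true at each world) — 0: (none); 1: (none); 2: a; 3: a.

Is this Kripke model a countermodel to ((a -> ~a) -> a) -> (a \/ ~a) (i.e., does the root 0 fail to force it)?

No

0 ||- ((a -> ~a) -> a) -> (a \/ ~a): every world accessible from 0 that forces (a -> ~a) -> a (namely 2, 3) also forces a \/ ~a.
So the root 0 forces ((a -> ~a) -> a) -> (a \/ ~a); the model is not a countermodel.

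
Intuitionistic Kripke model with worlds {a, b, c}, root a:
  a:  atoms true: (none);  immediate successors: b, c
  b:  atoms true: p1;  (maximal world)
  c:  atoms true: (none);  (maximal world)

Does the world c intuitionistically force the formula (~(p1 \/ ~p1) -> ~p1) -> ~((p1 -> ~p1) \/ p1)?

No

c ||-/- (~(p1 \/ ~p1) -> ~p1) -> ~((p1 -> ~p1) \/ p1): already at c itself, c ||- ~(p1 \/ ~p1) -> ~p1 but c ||-/- ~((p1 -> ~p1) \/ p1).
c ||-/- ~((p1 -> ~p1) \/ p1) since c is accessible from c and c ||- (p1 -> ~p1) \/ p1.
c ||- (p1 -> ~p1) \/ p1 via the disjunct p1 -> ~p1.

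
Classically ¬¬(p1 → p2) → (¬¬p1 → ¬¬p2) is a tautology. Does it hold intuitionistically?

This is the distribution of double negation over implication, which is intuitionistically derivable.
Assume ¬¬(p1 → p2) and ¬¬p1; suppose ¬p2. Then p1 → p2 would give ¬p1 (by contraposition), contradicting ¬¬p1; so ¬(p1 → p2), contradicting ¬¬(p1 → p2). Hence ¬¬p2.

Yes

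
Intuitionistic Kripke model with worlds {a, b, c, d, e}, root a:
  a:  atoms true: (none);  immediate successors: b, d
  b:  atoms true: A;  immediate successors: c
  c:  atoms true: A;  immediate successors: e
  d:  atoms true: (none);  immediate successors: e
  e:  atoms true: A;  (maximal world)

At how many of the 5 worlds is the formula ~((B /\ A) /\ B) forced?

a: forces it.
b: forces it.
c: forces it.
d: forces it.
e: forces it.
Worlds forcing the formula: {a, b, c, d, e}.

5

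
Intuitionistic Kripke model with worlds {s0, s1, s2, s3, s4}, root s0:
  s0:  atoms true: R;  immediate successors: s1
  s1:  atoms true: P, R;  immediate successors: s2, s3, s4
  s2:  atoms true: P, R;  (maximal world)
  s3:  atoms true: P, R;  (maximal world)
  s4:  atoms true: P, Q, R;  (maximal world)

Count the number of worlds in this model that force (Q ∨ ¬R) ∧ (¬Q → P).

1

s0: does not force it — s0 ⊮ (Q ∨ ¬R) ∧ (¬Q → P) since s0 fails Q ∨ ¬R.
s1: does not force it — s1 ⊮ (Q ∨ ¬R) ∧ (¬Q → P) since s1 fails Q ∨ ¬R.
s2: does not force it.
s3: does not force it.
s4: forces it.
Worlds forcing the formula: {s4}.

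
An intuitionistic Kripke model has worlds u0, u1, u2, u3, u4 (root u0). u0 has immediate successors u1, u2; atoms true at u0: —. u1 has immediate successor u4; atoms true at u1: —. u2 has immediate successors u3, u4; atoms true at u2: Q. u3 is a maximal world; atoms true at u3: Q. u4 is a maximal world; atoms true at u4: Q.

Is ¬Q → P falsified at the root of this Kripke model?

u0 ⊩ ¬Q → P vacuously: no world accessible from u0 forces the antecedent ¬Q.
So the root u0 forces ¬Q → P; the model is not a countermodel.

No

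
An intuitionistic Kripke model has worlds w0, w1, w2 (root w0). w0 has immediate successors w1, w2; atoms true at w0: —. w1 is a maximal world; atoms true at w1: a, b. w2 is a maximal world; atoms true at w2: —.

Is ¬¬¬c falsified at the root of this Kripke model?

No

w0 ⊩ ¬¬¬c: no world accessible from w0 forces ¬¬c.
So the root w0 forces ¬¬¬c; the model is not a countermodel.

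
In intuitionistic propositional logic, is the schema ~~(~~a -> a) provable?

This is the double negation of double-negation elimination, which is intuitionistically derivable.
By Glivenko's theorem the double negation of any classical propositional tautology is intuitionistically provable; ~~a -> a is classically a tautology.

Yes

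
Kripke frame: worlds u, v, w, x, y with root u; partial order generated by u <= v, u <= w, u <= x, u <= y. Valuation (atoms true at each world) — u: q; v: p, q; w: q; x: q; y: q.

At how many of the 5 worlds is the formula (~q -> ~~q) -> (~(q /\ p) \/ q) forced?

u: forces it.
v: forces it.
w: forces it.
x: forces it.
y: forces it.
Worlds forcing the formula: {u, v, w, x, y}.

5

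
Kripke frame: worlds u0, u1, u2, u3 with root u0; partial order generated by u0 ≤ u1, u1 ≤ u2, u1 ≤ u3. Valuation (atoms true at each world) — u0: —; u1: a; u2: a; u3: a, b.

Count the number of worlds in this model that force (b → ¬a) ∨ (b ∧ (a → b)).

2

u0: does not force it — u0 ⊮ (b → ¬a) ∨ (b ∧ (a → b)): neither disjunct is forced at u0.
u1: does not force it — u1 ⊮ (b → ¬a) ∨ (b ∧ (a → b)): neither disjunct is forced at u1.
u2: forces it.
u3: forces it.
Worlds forcing the formula: {u2, u3}.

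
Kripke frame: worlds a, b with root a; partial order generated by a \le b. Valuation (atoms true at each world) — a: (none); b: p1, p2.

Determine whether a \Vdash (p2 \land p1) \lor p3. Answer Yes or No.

No

a \nVdash (p2 \land p1) \lor p3: neither disjunct is forced at a.
a \nVdash p2 \land p1 since a fails p2.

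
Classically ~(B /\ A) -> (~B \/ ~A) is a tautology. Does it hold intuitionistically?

This is the constructively invalid direction of De Morgan's law for conjunction, which is not intuitionistically valid.
A Kripke countermodel: worlds 0, 1, 2; order generated by 0 <= 1, 0 <= 2; atoms true at each world — 0:{}; 1:{B}; 2:{A}.
0 ||-/- ~(B /\ A) -> (~B \/ ~A): already at 0 itself, 0 ||- ~(B /\ A) but 0 ||-/- ~B \/ ~A.
0 ||-/- ~B \/ ~A: neither disjunct is forced at 0.
0 ||-/- ~B since 1 is accessible from 0 and 1 ||- B.
So the root 0 does not force the formula.

No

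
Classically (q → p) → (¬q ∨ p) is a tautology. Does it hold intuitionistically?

No

This is the material-implication-as-disjunction principle, which is not intuitionistically valid.
A Kripke countermodel: worlds a, b; order generated by a ≤ b; atoms true at each world — a:{}; b:{p,q}.
a ⊮ (q → p) → (¬q ∨ p): already at a itself, a ⊩ q → p but a ⊮ ¬q ∨ p.
a ⊮ ¬q ∨ p: neither disjunct is forced at a.
a ⊮ ¬q since b is accessible from a and b ⊩ q.
So the root a does not force the formula.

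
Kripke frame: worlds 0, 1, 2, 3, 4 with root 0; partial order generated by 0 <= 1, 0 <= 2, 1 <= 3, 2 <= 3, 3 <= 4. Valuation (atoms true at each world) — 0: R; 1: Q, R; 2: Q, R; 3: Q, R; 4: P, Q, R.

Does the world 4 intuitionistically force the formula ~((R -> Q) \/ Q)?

No

4 ||-/- ~((R -> Q) \/ Q) since 4 is accessible from 4 and 4 ||- (R -> Q) \/ Q.
4 ||- (R -> Q) \/ Q via the disjunct R -> Q.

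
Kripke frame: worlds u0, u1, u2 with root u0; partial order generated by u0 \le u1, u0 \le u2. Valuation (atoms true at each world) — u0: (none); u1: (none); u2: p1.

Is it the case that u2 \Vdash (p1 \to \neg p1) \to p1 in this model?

u2 \Vdash (p1 \to \neg p1) \to p1 vacuously: no world accessible from u2 forces the antecedent p1 \to \neg p1.

Yes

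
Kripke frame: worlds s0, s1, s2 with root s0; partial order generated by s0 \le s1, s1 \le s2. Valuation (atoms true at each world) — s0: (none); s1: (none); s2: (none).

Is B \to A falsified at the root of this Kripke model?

No

s0 \Vdash B \to A vacuously: no world accessible from s0 forces the antecedent B.
So the root s0 forces B \to A; the model is not a countermodel.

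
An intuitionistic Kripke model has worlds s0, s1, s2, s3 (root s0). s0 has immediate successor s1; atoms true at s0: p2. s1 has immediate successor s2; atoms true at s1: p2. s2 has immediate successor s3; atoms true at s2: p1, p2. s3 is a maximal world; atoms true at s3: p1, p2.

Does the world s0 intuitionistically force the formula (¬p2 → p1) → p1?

s0 ⊮ (¬p2 → p1) → p1: already at s0 itself, s0 ⊩ ¬p2 → p1 but s0 ⊮ p1.
s0 lacks atom p1, so s0 ⊮ p1.

No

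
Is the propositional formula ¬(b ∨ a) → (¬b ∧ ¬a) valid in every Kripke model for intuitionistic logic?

This is a constructively valid De Morgan direction (negated disjunction to conjunction of negations), which is intuitionistically derivable.
From ¬(b ∨ a): if b held then b ∨ a would, contradiction — so ¬b; similarly ¬a.

Yes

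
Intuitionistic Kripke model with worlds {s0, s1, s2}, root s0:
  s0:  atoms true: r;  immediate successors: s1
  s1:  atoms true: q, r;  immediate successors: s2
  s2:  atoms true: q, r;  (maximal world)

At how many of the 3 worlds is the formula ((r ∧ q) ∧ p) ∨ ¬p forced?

s0: forces it.
s1: forces it.
s2: forces it.
Worlds forcing the formula: {s0, s1, s2}.

3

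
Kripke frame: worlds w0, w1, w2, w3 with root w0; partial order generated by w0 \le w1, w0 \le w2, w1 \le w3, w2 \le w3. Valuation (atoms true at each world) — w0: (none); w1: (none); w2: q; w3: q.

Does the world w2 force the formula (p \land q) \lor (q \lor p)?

Yes

w2 \Vdash (p \land q) \lor (q \lor p) via the disjunct q \lor p.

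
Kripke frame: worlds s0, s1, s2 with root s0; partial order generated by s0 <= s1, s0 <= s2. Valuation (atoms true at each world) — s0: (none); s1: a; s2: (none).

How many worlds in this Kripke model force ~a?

s0: does not force it — s0 ||-/- ~a since s1 is accessible from s0 and s1 ||- a.
s1: does not force it — s1 ||-/- ~a since s1 is accessible from s1 and s1 ||- a.
s2: forces it.
Worlds forcing the formula: {s2}.

1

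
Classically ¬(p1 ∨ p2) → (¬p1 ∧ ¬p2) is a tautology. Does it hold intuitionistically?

Yes

This is a constructively valid De Morgan direction (negated disjunction to conjunction of negations), which is intuitionistically derivable.
From ¬(p1 ∨ p2): if p1 held then p1 ∨ p2 would, contradiction — so ¬p1; similarly ¬p2.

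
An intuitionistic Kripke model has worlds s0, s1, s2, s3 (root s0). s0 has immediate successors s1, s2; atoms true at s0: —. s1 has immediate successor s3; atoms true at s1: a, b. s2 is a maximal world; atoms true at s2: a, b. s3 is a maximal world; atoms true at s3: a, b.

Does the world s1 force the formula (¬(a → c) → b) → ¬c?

s1 ⊩ (¬(a → c) → b) → ¬c: every world accessible from s1 that forces ¬(a → c) → b (namely s1, s3) also forces ¬c.

Yes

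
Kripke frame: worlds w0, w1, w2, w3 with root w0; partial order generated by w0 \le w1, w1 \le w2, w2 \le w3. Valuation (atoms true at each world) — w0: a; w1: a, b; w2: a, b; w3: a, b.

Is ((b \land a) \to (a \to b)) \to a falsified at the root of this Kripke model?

No

w0 \Vdash ((b \land a) \to (a \to b)) \to a: every world accessible from w0 that forces (b \land a) \to (a \to b) (namely w0, w1, w2, w3) also forces a.
So the root w0 forces ((b \land a) \to (a \to b)) \to a; the model is not a countermodel.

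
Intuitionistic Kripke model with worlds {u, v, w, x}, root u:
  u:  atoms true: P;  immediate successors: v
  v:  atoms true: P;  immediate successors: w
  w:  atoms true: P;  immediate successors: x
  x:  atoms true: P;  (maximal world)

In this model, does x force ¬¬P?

Yes

x ⊩ ¬¬P: no world accessible from x forces ¬P.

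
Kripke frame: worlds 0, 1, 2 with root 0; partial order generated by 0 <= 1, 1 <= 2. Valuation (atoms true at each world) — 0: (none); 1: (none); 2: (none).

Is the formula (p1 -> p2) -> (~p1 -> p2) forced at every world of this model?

Not every world: 0 ||-/- (p1 -> p2) -> (~p1 -> p2).
0 ||-/- (p1 -> p2) -> (~p1 -> p2): already at 0 itself, 0 ||- p1 -> p2 but 0 ||-/- ~p1 -> p2.
0 ||-/- ~p1 -> p2: already at 0 itself, 0 ||- ~p1 but 0 ||-/- p2.

No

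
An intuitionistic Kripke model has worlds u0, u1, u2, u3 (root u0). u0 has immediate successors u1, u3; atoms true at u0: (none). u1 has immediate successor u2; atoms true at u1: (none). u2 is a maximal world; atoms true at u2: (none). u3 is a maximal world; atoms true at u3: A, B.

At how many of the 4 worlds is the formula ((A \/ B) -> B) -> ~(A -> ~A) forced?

u0: does not force it — u0 ||-/- ((A \/ B) -> B) -> ~(A -> ~A): already at u0 itself, u0 ||- (A \/ B) -> B but u0 ||-/- ~(A -> ~A).
u1: does not force it.
u2: does not force it.
u3: forces it.
Worlds forcing the formula: {u3}.

1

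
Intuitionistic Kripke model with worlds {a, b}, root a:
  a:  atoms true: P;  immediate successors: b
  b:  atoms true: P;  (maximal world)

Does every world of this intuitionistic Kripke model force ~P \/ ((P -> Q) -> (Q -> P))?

Yes

a ||- ~P \/ ((P -> Q) -> (Q -> P)) via the disjunct (P -> Q) -> (Q -> P).
Since the root a forces ~P \/ ((P -> Q) -> (Q -> P)) and forcing is persistent (monotone upward), every world forces it.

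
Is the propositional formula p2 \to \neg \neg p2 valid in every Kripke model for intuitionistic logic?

Yes

This is double-negation introduction, which is intuitionistically derivable.
If a world forces p2 then every accessible world forces p2 (persistence), so none forces \neg p2; hence \neg \neg p2.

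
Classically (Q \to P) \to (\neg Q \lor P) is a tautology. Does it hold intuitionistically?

This is the material-implication-as-disjunction principle, which is not intuitionistically valid.
A Kripke countermodel: worlds s0, s1; order generated by s0 \le s1; atoms true at each world — s0:{}; s1:{P,Q}.
s0 \nVdash (Q \to P) \to (\neg Q \lor P): already at s0 itself, s0 \Vdash Q \to P but s0 \nVdash \neg Q \lor P.
s0 \nVdash \neg Q \lor P: neither disjunct is forced at s0.
s0 \nVdash \neg Q since s1 is accessible from s0 and s1 \Vdash Q.
So the root s0 does not force the formula.

No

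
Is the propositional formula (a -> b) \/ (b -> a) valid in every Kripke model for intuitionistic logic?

This is the Gödel–Dummett linearity axiom, which is not intuitionistically valid.
A Kripke countermodel: worlds u, v, w; order generated by u <= v, u <= w; atoms true at each world — u:{}; v:{a}; w:{b}.
u ||-/- (a -> b) \/ (b -> a): neither disjunct is forced at u.
u ||-/- a -> b: at the accessible world v, v ||- a but v ||-/- b.
v lacks atom b, so v ||-/- b.
So the root u does not force the formula.

No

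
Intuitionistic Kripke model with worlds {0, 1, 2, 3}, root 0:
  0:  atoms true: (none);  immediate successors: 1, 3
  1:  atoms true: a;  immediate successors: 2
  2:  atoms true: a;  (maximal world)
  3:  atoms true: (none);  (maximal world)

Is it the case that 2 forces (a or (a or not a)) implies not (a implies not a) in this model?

2 forces (a or (a or not a)) implies not (a implies not a): every world accessible from 2 that forces a or (a or not a) (namely 2) also forces not (a implies not a).

Yes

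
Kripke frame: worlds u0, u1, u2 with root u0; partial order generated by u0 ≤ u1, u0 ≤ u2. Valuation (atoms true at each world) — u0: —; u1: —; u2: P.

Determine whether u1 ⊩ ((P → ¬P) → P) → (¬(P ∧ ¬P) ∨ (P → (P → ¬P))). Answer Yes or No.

u1 ⊩ ((P → ¬P) → P) → (¬(P ∧ ¬P) ∨ (P → (P → ¬P))) vacuously: no world accessible from u1 forces the antecedent (P → ¬P) → P.

Yes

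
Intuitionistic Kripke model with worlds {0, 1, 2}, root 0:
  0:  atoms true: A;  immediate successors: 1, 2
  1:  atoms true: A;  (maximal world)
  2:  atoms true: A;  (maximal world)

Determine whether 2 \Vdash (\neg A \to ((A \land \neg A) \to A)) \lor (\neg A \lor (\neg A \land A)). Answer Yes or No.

Yes

2 \Vdash (\neg A \to ((A \land \neg A) \to A)) \lor (\neg A \lor (\neg A \land A)) via the disjunct \neg A \to ((A \land \neg A) \to A).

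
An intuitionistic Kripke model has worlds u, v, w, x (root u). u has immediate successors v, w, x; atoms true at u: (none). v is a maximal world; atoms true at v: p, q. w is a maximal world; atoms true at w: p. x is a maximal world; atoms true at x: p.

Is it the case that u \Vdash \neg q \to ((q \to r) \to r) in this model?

u \nVdash \neg q \to ((q \to r) \to r): at the accessible world w, w \Vdash \neg q but w \nVdash (q \to r) \to r.
w \nVdash (q \to r) \to r: already at w itself, w \Vdash q \to r but w \nVdash r.
w lacks atom r, so w \nVdash r.

No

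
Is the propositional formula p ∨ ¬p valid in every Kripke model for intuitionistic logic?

No

This is the law of excluded middle, which is not intuitionistically valid.
A Kripke countermodel: worlds u, v; order generated by u ≤ v; atoms true at each world — u:{}; v:{p}.
u ⊮ p ∨ ¬p: neither disjunct is forced at u.
u lacks atom p, so u ⊮ p.
So the root u does not force the formula.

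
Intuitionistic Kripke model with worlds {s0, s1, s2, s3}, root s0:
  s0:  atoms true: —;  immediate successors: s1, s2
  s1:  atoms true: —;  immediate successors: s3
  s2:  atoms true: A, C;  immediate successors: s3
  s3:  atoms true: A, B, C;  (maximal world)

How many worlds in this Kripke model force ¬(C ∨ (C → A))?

0

s0: does not force it — s0 ⊮ ¬(C ∨ (C → A)) since s0 is accessible from s0 and s0 ⊩ C ∨ (C → A).
s1: does not force it.
s2: does not force it.
s3: does not force it.
Worlds forcing the formula: { }.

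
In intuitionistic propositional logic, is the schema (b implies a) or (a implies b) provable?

No

This is the Gödel–Dummett linearity axiom, which is not intuitionistically valid.
A Kripke countermodel: worlds s0, s1, s2; order generated by s0 <= s1, s0 <= s2; atoms true at each world — s0:{}; s1:{b}; s2:{a}.
s0 does not force (b implies a) or (a implies b): neither disjunct is forced at s0.
s0 does not force b implies a: at the accessible world s1, s1 forces b but s1 does not force a.
s1 lacks atom a, so s1 does not force a.
So the root s0 does not force the formula.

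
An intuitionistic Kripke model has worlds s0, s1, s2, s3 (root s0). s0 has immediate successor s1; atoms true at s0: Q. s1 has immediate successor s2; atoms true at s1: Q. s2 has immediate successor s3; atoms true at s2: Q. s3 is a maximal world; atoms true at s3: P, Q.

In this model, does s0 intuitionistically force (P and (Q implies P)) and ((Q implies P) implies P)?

No

s0 does not force (P and (Q implies P)) and ((Q implies P) implies P) since s0 fails P and (Q implies P).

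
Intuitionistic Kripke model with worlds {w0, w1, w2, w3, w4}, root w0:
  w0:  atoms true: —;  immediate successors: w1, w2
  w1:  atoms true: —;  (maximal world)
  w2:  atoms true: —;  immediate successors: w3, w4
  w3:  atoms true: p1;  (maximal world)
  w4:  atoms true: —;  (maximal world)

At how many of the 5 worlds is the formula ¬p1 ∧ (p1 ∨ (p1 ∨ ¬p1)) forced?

2

w0: does not force it — w0 ⊮ ¬p1 ∧ (p1 ∨ (p1 ∨ ¬p1)) since w0 fails ¬p1.
w1: forces it.
w2: does not force it.
w3: does not force it.
w4: forces it.
Worlds forcing the formula: {w1, w4}.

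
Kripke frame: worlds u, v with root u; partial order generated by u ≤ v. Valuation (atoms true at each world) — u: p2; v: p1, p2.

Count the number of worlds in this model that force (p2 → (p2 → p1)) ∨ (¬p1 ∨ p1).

u: does not force it — u ⊮ (p2 → (p2 → p1)) ∨ (¬p1 ∨ p1): neither disjunct is forced at u.
v: forces it.
Worlds forcing the formula: {v}.

1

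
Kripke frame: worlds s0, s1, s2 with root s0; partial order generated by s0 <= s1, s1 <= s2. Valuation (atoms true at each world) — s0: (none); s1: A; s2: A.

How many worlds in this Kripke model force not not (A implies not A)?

s0: does not force it — s0 does not force not not (A implies not A) since s0 is accessible from s0 and s0 forces not (A implies not A).
s1: does not force it — s1 does not force not not (A implies not A) since s1 is accessible from s1 and s1 forces not (A implies not A).
s2: does not force it.
Worlds forcing the formula: { }.

0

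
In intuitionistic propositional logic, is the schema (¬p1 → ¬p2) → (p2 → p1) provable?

This is the converse of contraposition, which is not intuitionistically valid.
A Kripke countermodel: worlds u0, u1; order generated by u0 ≤ u1; atoms true at each world — u0:{p2}; u1:{p1,p2}.
u0 ⊮ (¬p1 → ¬p2) → (p2 → p1): already at u0 itself, u0 ⊩ ¬p1 → ¬p2 but u0 ⊮ p2 → p1.
u0 ⊮ p2 → p1: already at u0 itself, u0 ⊩ p2 but u0 ⊮ p1.
u0 lacks atom p1, so u0 ⊮ p1.
So the root u0 does not force the formula.

No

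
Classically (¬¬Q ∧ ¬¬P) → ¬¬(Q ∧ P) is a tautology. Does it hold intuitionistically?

This is the distribution of double negation over conjunction, which is intuitionistically derivable.
Assume ¬¬Q, ¬¬P, and ¬(Q ∧ P). From Q we'd get ¬P (since Q ∧ P is refuted), contradicting ¬¬P; so ¬Q, contradicting ¬¬Q.

Yes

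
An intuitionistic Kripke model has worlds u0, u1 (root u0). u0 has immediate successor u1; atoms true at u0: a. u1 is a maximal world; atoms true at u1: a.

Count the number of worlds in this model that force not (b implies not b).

0

u0: does not force it — u0 does not force not (b implies not b) since u0 is accessible from u0 and u0 forces b implies not b.
u1: does not force it — u1 does not force not (b implies not b) since u1 is accessible from u1 and u1 forces b implies not b.
Worlds forcing the formula: { }.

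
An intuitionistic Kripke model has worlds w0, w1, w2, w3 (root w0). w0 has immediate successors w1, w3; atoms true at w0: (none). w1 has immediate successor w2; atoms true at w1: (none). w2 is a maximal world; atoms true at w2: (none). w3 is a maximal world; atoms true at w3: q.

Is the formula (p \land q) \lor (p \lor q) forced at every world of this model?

No

Not every world: w0 \nVdash (p \land q) \lor (p \lor q).
w0 \nVdash (p \land q) \lor (p \lor q): neither disjunct is forced at w0.
w0 \nVdash p \land q since w0 fails p.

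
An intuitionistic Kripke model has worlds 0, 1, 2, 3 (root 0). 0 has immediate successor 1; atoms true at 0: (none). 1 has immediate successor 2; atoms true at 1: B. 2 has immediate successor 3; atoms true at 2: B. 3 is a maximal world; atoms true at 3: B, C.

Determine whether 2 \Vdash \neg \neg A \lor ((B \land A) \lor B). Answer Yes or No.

2 \Vdash \neg \neg A \lor ((B \land A) \lor B) via the disjunct (B \land A) \lor B.

Yes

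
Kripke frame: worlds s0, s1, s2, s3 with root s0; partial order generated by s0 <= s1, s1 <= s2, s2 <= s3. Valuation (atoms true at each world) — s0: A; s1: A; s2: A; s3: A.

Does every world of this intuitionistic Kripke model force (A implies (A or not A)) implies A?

s0 forces (A implies (A or not A)) implies A: every world accessible from s0 that forces A implies (A or not A) (namely s0, s1, s2, s3) also forces A.
Since the root s0 forces (A implies (A or not A)) implies A and forcing is persistent (monotone upward), every world forces it.

Yes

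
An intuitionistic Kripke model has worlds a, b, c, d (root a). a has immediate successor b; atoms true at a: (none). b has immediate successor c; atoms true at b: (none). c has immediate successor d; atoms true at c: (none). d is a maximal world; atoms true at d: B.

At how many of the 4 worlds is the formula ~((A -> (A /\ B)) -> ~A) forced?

0

a: does not force it — a ||-/- ~((A -> (A /\ B)) -> ~A) since a is accessible from a and a ||- (A -> (A /\ B)) -> ~A.
b: does not force it — b ||-/- ~((A -> (A /\ B)) -> ~A) since b is accessible from b and b ||- (A -> (A /\ B)) -> ~A.
c: does not force it — c ||-/- ~((A -> (A /\ B)) -> ~A) since c is accessible from c and c ||- (A -> (A /\ B)) -> ~A.
d: does not force it.
Worlds forcing the formula: { }.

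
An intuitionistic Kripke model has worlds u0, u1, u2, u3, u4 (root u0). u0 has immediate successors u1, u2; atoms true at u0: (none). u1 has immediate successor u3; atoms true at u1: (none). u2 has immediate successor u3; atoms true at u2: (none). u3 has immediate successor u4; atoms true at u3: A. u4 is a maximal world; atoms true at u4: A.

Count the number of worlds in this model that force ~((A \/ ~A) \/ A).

u0: does not force it — u0 ||-/- ~((A \/ ~A) \/ A) since u3 is accessible from u0 and u3 ||- (A \/ ~A) \/ A.
u1: does not force it.
u2: does not force it.
u3: does not force it.
u4: does not force it.
Worlds forcing the formula: { }.

0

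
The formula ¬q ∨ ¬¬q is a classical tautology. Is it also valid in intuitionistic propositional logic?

This is the weak law of excluded middle, which is not intuitionistically valid.
A Kripke countermodel: worlds 0, 1, 2; order generated by 0 ≤ 1, 0 ≤ 2; atoms true at each world — 0:{}; 1:{q}; 2:{}.
0 ⊮ ¬q ∨ ¬¬q: neither disjunct is forced at 0.
0 ⊮ ¬q since 1 is accessible from 0 and 1 ⊩ q.
So the root 0 does not force the formula.

No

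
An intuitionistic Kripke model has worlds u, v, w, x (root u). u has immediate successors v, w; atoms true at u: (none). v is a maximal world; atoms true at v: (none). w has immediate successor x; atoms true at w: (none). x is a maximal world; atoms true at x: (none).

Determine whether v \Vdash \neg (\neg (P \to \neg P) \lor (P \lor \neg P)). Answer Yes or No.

No

v \nVdash \neg (\neg (P \to \neg P) \lor (P \lor \neg P)) since v is accessible from v and v \Vdash \neg (P \to \neg P) \lor (P \lor \neg P).
v \Vdash \neg (P \to \neg P) \lor (P \lor \neg P) via the disjunct P \lor \neg P.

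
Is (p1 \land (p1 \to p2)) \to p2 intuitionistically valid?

Yes

This is modus ponens in implicational form, which is intuitionistically derivable.
If a world forces p1 and p1 \to p2, then applying the implication at that world (which is accessible from itself) gives p2.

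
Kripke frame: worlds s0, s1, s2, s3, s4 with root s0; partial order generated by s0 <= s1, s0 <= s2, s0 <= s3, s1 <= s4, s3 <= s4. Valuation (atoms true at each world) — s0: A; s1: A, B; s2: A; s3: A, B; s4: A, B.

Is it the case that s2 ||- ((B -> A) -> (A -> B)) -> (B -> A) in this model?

s2 ||- ((B -> A) -> (A -> B)) -> (B -> A) vacuously: no world accessible from s2 forces the antecedent (B -> A) -> (A -> B).

Yes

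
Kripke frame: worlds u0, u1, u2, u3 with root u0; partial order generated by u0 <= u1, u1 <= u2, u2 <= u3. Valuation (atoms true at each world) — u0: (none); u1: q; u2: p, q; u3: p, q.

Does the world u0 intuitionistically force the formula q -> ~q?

u0 ||-/- q -> ~q: at the accessible world u1, u1 ||- q but u1 ||-/- ~q.
u1 ||-/- ~q since u1 is accessible from u1 and u1 ||- q.

No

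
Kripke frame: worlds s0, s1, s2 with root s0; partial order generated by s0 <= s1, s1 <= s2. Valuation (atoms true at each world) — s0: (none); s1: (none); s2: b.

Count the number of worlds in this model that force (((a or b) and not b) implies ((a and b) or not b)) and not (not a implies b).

0

s0: does not force it — s0 does not force (((a or b) and not b) implies ((a and b) or not b)) and not (not a implies b) since s0 fails not (not a implies b).
s1: does not force it — s1 does not force (((a or b) and not b) implies ((a and b) or not b)) and not (not a implies b) since s1 fails not (not a implies b).
s2: does not force it.
Worlds forcing the formula: { }.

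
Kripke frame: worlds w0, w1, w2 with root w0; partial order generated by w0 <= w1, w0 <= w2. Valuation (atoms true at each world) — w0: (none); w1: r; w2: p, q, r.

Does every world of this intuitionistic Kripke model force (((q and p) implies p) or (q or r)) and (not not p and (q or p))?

Not every world: w0 does not force (((q and p) implies p) or (q or r)) and (not not p and (q or p)).
w0 does not force (((q and p) implies p) or (q or r)) and (not not p and (q or p)) since w0 fails not not p and (q or p).

No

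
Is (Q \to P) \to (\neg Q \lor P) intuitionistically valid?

This is the material-implication-as-disjunction principle, which is not intuitionistically valid.
A Kripke countermodel: worlds u0, u1; order generated by u0 \le u1; atoms true at each world — u0:{}; u1:{P,Q}.
u0 \nVdash (Q \to P) \to (\neg Q \lor P): already at u0 itself, u0 \Vdash Q \to P but u0 \nVdash \neg Q \lor P.
u0 \nVdash \neg Q \lor P: neither disjunct is forced at u0.
u0 \nVdash \neg Q since u1 is accessible from u0 and u1 \Vdash Q.
So the root u0 does not force the formula.

No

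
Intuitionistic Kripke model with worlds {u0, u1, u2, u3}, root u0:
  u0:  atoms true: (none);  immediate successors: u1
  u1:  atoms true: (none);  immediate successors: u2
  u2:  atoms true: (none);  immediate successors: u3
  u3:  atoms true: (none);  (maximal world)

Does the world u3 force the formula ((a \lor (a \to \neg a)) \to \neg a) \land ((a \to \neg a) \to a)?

No

u3 \nVdash ((a \lor (a \to \neg a)) \to \neg a) \land ((a \to \neg a) \to a) since u3 fails (a \to \neg a) \to a.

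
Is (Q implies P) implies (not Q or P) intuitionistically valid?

This is the material-implication-as-disjunction principle, which is not intuitionistically valid.
A Kripke countermodel: worlds a, b; order generated by a <= b; atoms true at each world — a:{}; b:{P,Q}.
a does not force (Q implies P) implies (not Q or P): already at a itself, a forces Q implies P but a does not force not Q or P.
a does not force not Q or P: neither disjunct is forced at a.
a does not force not Q since b is accessible from a and b forces Q.
So the root a does not force the formula.

No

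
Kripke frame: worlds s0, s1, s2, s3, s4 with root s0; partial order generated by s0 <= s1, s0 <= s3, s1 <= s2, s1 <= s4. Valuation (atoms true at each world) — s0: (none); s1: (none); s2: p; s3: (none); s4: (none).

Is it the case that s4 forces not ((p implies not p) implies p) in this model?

Yes

s4 forces not ((p implies not p) implies p): no world accessible from s4 forces (p implies not p) implies p.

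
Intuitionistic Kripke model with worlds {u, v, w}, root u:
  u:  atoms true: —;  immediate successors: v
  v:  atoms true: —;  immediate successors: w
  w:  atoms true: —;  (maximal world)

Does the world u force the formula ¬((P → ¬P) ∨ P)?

u ⊮ ¬((P → ¬P) ∨ P) since u is accessible from u and u ⊩ (P → ¬P) ∨ P.
u ⊩ (P → ¬P) ∨ P via the disjunct P → ¬P.

No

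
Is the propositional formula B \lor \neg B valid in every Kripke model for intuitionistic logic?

No

This is the law of excluded middle, which is not intuitionistically valid.
A Kripke countermodel: worlds u, v; order generated by u \le v; atoms true at each world — u:{}; v:{B}.
u \nVdash B \lor \neg B: neither disjunct is forced at u.
u lacks atom B, so u \nVdash B.
So the root u does not force the formula.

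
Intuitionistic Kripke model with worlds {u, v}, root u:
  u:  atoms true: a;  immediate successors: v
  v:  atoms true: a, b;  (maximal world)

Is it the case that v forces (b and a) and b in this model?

Yes

v forces (b and a) and b since v forces both conjuncts.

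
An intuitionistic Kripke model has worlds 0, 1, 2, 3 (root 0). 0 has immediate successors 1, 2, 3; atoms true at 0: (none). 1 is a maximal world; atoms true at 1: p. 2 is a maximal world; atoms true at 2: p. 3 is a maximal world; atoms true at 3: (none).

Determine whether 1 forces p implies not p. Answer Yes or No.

1 does not force p implies not p: already at 1 itself, 1 forces p but 1 does not force not p.
1 does not force not p since 1 is accessible from 1 and 1 forces p.

No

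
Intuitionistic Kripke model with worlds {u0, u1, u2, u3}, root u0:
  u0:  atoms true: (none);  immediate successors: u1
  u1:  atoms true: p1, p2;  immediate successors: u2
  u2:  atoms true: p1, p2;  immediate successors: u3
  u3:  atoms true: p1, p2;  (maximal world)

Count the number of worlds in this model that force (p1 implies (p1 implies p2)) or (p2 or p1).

u0: forces it.
u1: forces it.
u2: forces it.
u3: forces it.
Worlds forcing the formula: {u0, u1, u2, u3}.

4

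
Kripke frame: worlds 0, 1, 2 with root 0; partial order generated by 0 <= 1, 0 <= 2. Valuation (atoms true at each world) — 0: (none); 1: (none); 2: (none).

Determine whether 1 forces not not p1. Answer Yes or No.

No

1 does not force not not p1 since 1 is accessible from 1 and 1 forces not p1.
1 forces not p1: no world accessible from 1 forces p1.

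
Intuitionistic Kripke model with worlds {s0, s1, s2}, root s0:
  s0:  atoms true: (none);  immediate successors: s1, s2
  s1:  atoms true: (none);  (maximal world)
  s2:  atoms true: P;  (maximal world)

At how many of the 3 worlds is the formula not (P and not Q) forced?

1

s0: does not force it — s0 does not force not (P and not Q) since s2 is accessible from s0 and s2 forces P and not Q.
s1: forces it.
s2: does not force it — s2 does not force not (P and not Q) since s2 is accessible from s2 and s2 forces P and not Q.
Worlds forcing the formula: {s1}.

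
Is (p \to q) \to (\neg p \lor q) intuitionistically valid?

This is the material-implication-as-disjunction principle, which is not intuitionistically valid.
A Kripke countermodel: worlds u, v; order generated by u \le v; atoms true at each world — u:{}; v:{p,q}.
u \nVdash (p \to q) \to (\neg p \lor q): already at u itself, u \Vdash p \to q but u \nVdash \neg p \lor q.
u \nVdash \neg p \lor q: neither disjunct is forced at u.
u \nVdash \neg p since v is accessible from u and v \Vdash p.
So the root u does not force the formula.

No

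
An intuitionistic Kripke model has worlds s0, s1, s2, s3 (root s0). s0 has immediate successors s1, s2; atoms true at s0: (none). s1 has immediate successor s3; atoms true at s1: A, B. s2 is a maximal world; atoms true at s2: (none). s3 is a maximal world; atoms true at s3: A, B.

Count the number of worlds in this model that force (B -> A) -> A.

s0: does not force it — s0 ||-/- (B -> A) -> A: already at s0 itself, s0 ||- B -> A but s0 ||-/- A.
s1: forces it.
s2: does not force it — s2 ||-/- (B -> A) -> A: already at s2 itself, s2 ||- B -> A but s2 ||-/- A.
s3: forces it.
Worlds forcing the formula: {s1, s3}.

2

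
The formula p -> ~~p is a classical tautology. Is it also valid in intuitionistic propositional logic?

This is double-negation introduction, which is intuitionistically derivable.
If a world forces p then every accessible world forces p (persistence), so none forces ~p; hence ~~p.

Yes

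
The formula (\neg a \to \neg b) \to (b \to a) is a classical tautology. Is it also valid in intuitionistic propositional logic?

This is the converse of contraposition, which is not intuitionistically valid.
A Kripke countermodel: worlds 0, 1; order generated by 0 \le 1; atoms true at each world — 0:{b}; 1:{a,b}.
0 \nVdash (\neg a \to \neg b) \to (b \to a): already at 0 itself, 0 \Vdash \neg a \to \neg b but 0 \nVdash b \to a.
0 \nVdash b \to a: already at 0 itself, 0 \Vdash b but 0 \nVdash a.
0 lacks atom a, so 0 \nVdash a.
So the root 0 does not force the formula.

No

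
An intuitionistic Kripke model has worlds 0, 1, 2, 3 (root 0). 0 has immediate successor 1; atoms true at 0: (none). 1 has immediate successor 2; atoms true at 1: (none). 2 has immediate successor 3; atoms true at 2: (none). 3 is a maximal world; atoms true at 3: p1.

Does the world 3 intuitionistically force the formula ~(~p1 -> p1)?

3 ||-/- ~(~p1 -> p1) since 3 is accessible from 3 and 3 ||- ~p1 -> p1.
3 ||- ~p1 -> p1 vacuously: no world accessible from 3 forces the antecedent ~p1.

No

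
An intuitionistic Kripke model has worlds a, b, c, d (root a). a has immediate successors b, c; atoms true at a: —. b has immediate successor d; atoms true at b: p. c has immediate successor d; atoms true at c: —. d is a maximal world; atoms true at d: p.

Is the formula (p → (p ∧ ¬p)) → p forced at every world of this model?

a ⊩ (p → (p ∧ ¬p)) → p vacuously: no world accessible from a forces the antecedent p → (p ∧ ¬p).
Since the root a forces (p → (p ∧ ¬p)) → p and forcing is persistent (monotone upward), every world forces it.

Yes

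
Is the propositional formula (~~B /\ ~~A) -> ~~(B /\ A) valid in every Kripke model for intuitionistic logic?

This is the distribution of double negation over conjunction, which is intuitionistically derivable.
Assume ~~B, ~~A, and ~(B /\ A). From B we'd get ~A (since B /\ A is refuted), contradicting ~~A; so ~B, contradicting ~~B.

Yes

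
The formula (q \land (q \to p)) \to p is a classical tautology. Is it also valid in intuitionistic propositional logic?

This is modus ponens in implicational form, which is intuitionistically derivable.
If a world forces q and q \to p, then applying the implication at that world (which is accessible from itself) gives p.

Yes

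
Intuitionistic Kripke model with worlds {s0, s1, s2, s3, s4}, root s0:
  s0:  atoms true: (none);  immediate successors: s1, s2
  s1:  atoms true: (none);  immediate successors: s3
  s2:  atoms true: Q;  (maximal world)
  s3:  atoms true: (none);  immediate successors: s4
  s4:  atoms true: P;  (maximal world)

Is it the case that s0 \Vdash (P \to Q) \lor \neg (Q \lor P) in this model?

No

s0 \nVdash (P \to Q) \lor \neg (Q \lor P): neither disjunct is forced at s0.
s0 \nVdash P \to Q: at the accessible world s4, s4 \Vdash P but s4 \nVdash Q.
s4 lacks atom Q, so s4 \nVdash Q.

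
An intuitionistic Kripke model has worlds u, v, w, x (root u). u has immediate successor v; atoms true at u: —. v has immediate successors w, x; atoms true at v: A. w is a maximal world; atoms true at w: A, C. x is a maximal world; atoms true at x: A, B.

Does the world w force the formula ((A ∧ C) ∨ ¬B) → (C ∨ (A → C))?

Yes

w ⊩ ((A ∧ C) ∨ ¬B) → (C ∨ (A → C)): every world accessible from w that forces (A ∧ C) ∨ ¬B (namely w) also forces C ∨ (A → C).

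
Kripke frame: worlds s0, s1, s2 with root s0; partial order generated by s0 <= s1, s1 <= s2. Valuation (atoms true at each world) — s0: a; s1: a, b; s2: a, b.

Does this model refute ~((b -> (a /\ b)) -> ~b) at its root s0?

No

s0 ||- ~((b -> (a /\ b)) -> ~b): no world accessible from s0 forces (b -> (a /\ b)) -> ~b.
So the root s0 forces ~((b -> (a /\ b)) -> ~b); the model is not a countermodel.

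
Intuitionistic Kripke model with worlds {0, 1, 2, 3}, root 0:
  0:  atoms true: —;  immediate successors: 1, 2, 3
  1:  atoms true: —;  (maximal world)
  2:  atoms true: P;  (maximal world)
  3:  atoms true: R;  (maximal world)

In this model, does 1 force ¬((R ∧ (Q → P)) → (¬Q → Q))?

No

1 ⊮ ¬((R ∧ (Q → P)) → (¬Q → Q)) since 1 is accessible from 1 and 1 ⊩ (R ∧ (Q → P)) → (¬Q → Q).
1 ⊩ (R ∧ (Q → P)) → (¬Q → Q) vacuously: no world accessible from 1 forces the antecedent R ∧ (Q → P).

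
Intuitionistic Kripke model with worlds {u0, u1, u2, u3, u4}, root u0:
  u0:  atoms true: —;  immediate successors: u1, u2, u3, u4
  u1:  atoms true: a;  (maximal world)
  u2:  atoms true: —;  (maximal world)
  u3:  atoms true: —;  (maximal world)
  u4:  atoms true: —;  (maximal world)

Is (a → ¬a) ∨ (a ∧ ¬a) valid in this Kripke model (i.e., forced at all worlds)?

No

Not every world: u0 ⊮ (a → ¬a) ∨ (a ∧ ¬a).
u0 ⊮ (a → ¬a) ∨ (a ∧ ¬a): neither disjunct is forced at u0.
u0 ⊮ a → ¬a: at the accessible world u1, u1 ⊩ a but u1 ⊮ ¬a.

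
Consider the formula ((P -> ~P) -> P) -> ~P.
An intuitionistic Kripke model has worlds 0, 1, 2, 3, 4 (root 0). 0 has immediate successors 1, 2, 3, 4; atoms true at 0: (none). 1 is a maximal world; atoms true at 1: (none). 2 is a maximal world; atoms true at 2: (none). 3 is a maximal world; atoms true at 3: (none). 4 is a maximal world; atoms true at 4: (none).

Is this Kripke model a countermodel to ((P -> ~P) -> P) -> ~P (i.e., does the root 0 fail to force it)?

No

0 ||- ((P -> ~P) -> P) -> ~P vacuously: no world accessible from 0 forces the antecedent (P -> ~P) -> P.
So the root 0 forces ((P -> ~P) -> P) -> ~P; the model is not a countermodel.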